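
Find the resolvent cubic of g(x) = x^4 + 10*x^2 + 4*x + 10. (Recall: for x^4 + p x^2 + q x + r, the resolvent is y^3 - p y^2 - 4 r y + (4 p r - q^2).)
h(y) = y^3 - 10*y^2 - 40*y + 384

Identify coefficients: p = 10, q = 4, r = 10.
Plug into h(y) = y^3 - p y^2 - 4 r y + (4 p r - q^2):
  h(y) = y^3 - (10) y^2 - 4*(10) y + (4*(10)*(10) - (4)^2)
       = y^3 + (-10) y^2 + (-40) y + (384).
Simplifying: h(y) = y^3 - 10*y^2 - 40*y + 384.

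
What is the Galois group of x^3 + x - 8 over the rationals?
Gal(K/Q) = S_3 (symmetric group of order 6)

Compute the discriminant of x^3 + (0)*x^2 + (1)*x + (-8): Δ = -1732. Since Δ is not a rational square, the Galois group is not contained in A_3; it must be the full S_3 (irreducibility of the cubic rules out anything smaller).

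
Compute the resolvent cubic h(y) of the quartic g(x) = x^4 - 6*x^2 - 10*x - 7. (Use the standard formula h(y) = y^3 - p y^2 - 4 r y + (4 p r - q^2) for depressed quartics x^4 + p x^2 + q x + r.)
h(y) = y^3 + 6*y^2 + 28*y + 68

Identify coefficients: p = -6, q = -10, r = -7.
Plug into h(y) = y^3 - p y^2 - 4 r y + (4 p r - q^2):
  h(y) = y^3 - (-6) y^2 - 4*(-7) y + (4*(-6)*(-7) - (-10)^2)
       = y^3 + (6) y^2 + (28) y + (68).
Simplifying: h(y) = y^3 + 6*y^2 + 28*y + 68.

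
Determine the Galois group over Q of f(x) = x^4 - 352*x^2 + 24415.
Gal(K/Q) = V_4 (Klein four-group, Z/2Z × Z/2Z)

f factors as (x^2 - 95)(x^2 - 257), so the splitting field is K = Q(sqrt(95), sqrt(257)). The elements 95, 257, 24415 are all non-squares in Q, so sqrt(95) and sqrt(257) generate independent quadratic extensions. Thus [K:Q] = 4 and Gal(K/Q) is generated by the two order-2 automorphisms sqrt(95) ↦ -sqrt(95) and sqrt(257) ↦ -sqrt(257), giving V_4.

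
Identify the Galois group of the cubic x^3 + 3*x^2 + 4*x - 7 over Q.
Gal(K/Q) = S_3 (symmetric group of order 6)

Compute the discriminant of x^3 + (3)*x^2 + (4)*x + (-7): Δ = -2191. Since Δ is not a rational square, the Galois group is not contained in A_3; it must be the full S_3 (irreducibility of the cubic rules out anything smaller).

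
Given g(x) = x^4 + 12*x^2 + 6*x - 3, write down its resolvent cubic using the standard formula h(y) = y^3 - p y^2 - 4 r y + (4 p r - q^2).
h(y) = y^3 - 12*y^2 + 12*y - 180

Identify coefficients: p = 12, q = 6, r = -3.
Plug into h(y) = y^3 - p y^2 - 4 r y + (4 p r - q^2):
  h(y) = y^3 - (12) y^2 - 4*(-3) y + (4*(12)*(-3) - (6)^2)
       = y^3 + (-12) y^2 + (12) y + (-180).
Simplifying: h(y) = y^3 - 12*y^2 + 12*y - 180.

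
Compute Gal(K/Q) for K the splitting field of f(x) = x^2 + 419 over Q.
Gal(K/Q) = Z/2Z (cyclic of order 2)

x^2 + 419 is irreducible over Q since -419 is not a rational square. The splitting field Q(sqrt(-419)) has degree 2 over Q, and its unique nontrivial automorphism is sqrt(-419) ↦ -sqrt(-419). Hence Gal(Q(sqrt(-419))/Q) = Z/2Z.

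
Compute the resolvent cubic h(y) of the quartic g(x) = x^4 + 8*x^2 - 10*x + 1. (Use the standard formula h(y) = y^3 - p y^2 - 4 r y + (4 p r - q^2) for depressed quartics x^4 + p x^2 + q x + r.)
h(y) = y^3 - 8*y^2 - 4*y - 68

Identify coefficients: p = 8, q = -10, r = 1.
Plug into h(y) = y^3 - p y^2 - 4 r y + (4 p r - q^2):
  h(y) = y^3 - (8) y^2 - 4*(1) y + (4*(8)*(1) - (-10)^2)
       = y^3 + (-8) y^2 + (-4) y + (-68).
Simplifying: h(y) = y^3 - 8*y^2 - 4*y - 68.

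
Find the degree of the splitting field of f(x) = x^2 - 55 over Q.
[K:Q] = 2

The polynomial x^2 - 55 is irreducible over Q since 55 is not a perfect square. Its splitting field is Q(sqrt(55)), which has degree 2 over Q.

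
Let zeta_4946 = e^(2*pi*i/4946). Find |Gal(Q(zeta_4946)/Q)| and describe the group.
|Gal(Q(zeta_4946)/Q)| = phi(4946) = 2472; group ≅ (Z/4946Z)^* ≅ Z/2472Z

The n-th cyclotomic polynomial Φ_4946(x) is the minimal polynomial of zeta_4946 over Q and has degree phi(4946) = 2472. So Q(zeta_4946) is a degree-2472 Galois extension with Galois group (Z/4946Z)^*. By CRT, (Z/4946Z)^* ≅ (Z/2Z)^* × (Z/2473Z)^*. Each prime-power unit group is (Z/2Z)^* ≅ trivial group (order 1); (Z/2473Z)^* ≅ Z/2472Z. Hence Gal(Q(zeta_4946)/Q) ≅ Z/2472Z.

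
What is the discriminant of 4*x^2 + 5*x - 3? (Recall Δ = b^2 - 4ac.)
Δ = 73

For a quadratic a x^2 + b x + c the discriminant is Δ = b^2 - 4ac = (5)^2 - 4*(4)*(-3) = 25 - (-48) = 73.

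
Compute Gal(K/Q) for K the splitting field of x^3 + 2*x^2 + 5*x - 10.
Gal(K/Q) = S_3 (symmetric group of order 6)

Compute the discriminant of x^3 + (2)*x^2 + (5)*x + (-10): Δ = -4580. Since Δ is not a rational square, the Galois group is not contained in A_3; it must be the full S_3 (irreducibility of the cubic rules out anything smaller).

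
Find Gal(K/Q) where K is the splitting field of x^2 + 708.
Gal(K/Q) = Z/2Z (cyclic of order 2)

x^2 + 708 is irreducible over Q since -708 is not a rational square. The splitting field Q(sqrt(-708)) has degree 2 over Q, and its unique nontrivial automorphism is sqrt(-708) ↦ -sqrt(-708). Hence Gal(Q(sqrt(-708))/Q) = Z/2Z.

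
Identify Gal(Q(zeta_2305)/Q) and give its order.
|Gal(Q(zeta_2305)/Q)| = phi(2305) = 1840; group ≅ (Z/2305Z)^* ≅ Z/4Z × Z/460Z

The n-th cyclotomic polynomial Φ_2305(x) is the minimal polynomial of zeta_2305 over Q and has degree phi(2305) = 1840. So Q(zeta_2305) is a degree-1840 Galois extension with Galois group (Z/2305Z)^*. By CRT, (Z/2305Z)^* ≅ (Z/5Z)^* × (Z/461Z)^*. Each prime-power unit group is (Z/5Z)^* ≅ Z/4Z; (Z/461Z)^* ≅ Z/460Z. Hence Gal(Q(zeta_2305)/Q) ≅ Z/4Z × Z/460Z.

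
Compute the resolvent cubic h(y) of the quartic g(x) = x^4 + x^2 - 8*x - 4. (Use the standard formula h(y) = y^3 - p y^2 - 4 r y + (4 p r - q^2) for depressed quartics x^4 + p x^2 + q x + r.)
h(y) = y^3 - y^2 + 16*y - 80

Identify coefficients: p = 1, q = -8, r = -4.
Plug into h(y) = y^3 - p y^2 - 4 r y + (4 p r - q^2):
  h(y) = y^3 - (1) y^2 - 4*(-4) y + (4*(1)*(-4) - (-8)^2)
       = y^3 + (-1) y^2 + (16) y + (-80).
Simplifying: h(y) = y^3 - y^2 + 16*y - 80.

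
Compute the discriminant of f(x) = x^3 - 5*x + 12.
Δ = -3388

For a depressed cubic x^3 + p x + q the discriminant is Δ = -4 p^3 - 27 q^2 = -4*(-5)^3 - 27*(12)^2 = 500 - 3888 = -3388.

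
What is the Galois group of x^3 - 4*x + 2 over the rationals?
Gal(K/Q) = S_3 (symmetric group of order 6)

Compute the discriminant of x^3 + (0)*x^2 + (-4)*x + (2): Δ = 148. Since Δ is not a rational square, the Galois group is not contained in A_3; it must be the full S_3 (irreducibility of the cubic rules out anything smaller).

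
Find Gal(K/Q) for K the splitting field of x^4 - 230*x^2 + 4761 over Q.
Gal(K/Q) = Z/2Z (cyclic of order 2)

f factors as (x^2 - 23)(x^2 - 207), so the splitting field is K = Q(sqrt(23), sqrt(207)). The squarefree part of 23 is 23 and the squarefree part of 207 is also 23, so sqrt(23) and sqrt(207) are both rational multiples of sqrt(23). Hence Q(sqrt(23)) = Q(sqrt(207)) = Q(sqrt(23)), and the splitting field collapses to a single degree-2 extension with Galois group Z/2Z.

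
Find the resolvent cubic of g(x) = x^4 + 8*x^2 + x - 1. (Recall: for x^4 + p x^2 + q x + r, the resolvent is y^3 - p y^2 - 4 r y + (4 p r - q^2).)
h(y) = y^3 - 8*y^2 + 4*y - 33

Identify coefficients: p = 8, q = 1, r = -1.
Plug into h(y) = y^3 - p y^2 - 4 r y + (4 p r - q^2):
  h(y) = y^3 - (8) y^2 - 4*(-1) y + (4*(8)*(-1) - (1)^2)
       = y^3 + (-8) y^2 + (4) y + (-33).
Simplifying: h(y) = y^3 - 8*y^2 + 4*y - 33.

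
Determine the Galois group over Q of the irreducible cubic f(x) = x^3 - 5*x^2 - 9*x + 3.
Gal(K/Q) = S_3 (symmetric group of order 6)

Compute the discriminant of x^3 + (-5)*x^2 + (-9)*x + (3): Δ = 8628. Since Δ is not a rational square, the Galois group is not contained in A_3; it must be the full S_3 (irreducibility of the cubic rules out anything smaller).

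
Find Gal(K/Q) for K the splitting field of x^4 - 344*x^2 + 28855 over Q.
Gal(K/Q) = V_4 (Klein four-group, Z/2Z × Z/2Z)

f factors as (x^2 - 199)(x^2 - 145), so the splitting field is K = Q(sqrt(199), sqrt(145)). The elements 199, 145, 28855 are all non-squares in Q, so sqrt(199) and sqrt(145) generate independent quadratic extensions. Thus [K:Q] = 4 and Gal(K/Q) is generated by the two order-2 automorphisms sqrt(199) ↦ -sqrt(199) and sqrt(145) ↦ -sqrt(145), giving V_4.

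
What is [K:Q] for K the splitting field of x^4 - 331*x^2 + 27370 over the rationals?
[K:Q] = 4

f factors as (x^2 - 161)(x^2 - 170); the splitting field is K = Q(sqrt(161), sqrt(170)). Since 161, 170, and 27370 are all non-squares in Q, the three subfields Q(sqrt(161)), Q(sqrt(170)), Q(sqrt(27370)) are distinct degree-2 extensions, so [K:Q] = 4 (Klein four Galois group).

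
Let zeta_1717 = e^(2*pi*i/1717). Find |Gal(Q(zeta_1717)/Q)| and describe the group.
|Gal(Q(zeta_1717)/Q)| = phi(1717) = 1600; group ≅ (Z/1717Z)^* ≅ Z/16Z × Z/100Z

The n-th cyclotomic polynomial Φ_1717(x) is the minimal polynomial of zeta_1717 over Q and has degree phi(1717) = 1600. So Q(zeta_1717) is a degree-1600 Galois extension with Galois group (Z/1717Z)^*. By CRT, (Z/1717Z)^* ≅ (Z/17Z)^* × (Z/101Z)^*. Each prime-power unit group is (Z/17Z)^* ≅ Z/16Z; (Z/101Z)^* ≅ Z/100Z. Hence Gal(Q(zeta_1717)/Q) ≅ Z/16Z × Z/100Z.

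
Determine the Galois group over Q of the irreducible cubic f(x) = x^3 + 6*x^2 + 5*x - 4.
Gal(K/Q) = S_3 (symmetric group of order 6)

Compute the discriminant of x^3 + (6)*x^2 + (5)*x + (-4): Δ = 1264. Since Δ is not a rational square, the Galois group is not contained in A_3; it must be the full S_3 (irreducibility of the cubic rules out anything smaller).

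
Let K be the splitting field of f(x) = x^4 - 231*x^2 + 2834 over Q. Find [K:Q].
[K:Q] = 4

f factors as (x^2 - 13)(x^2 - 218); the splitting field is K = Q(sqrt(13), sqrt(218)). Since 13, 218, and 2834 are all non-squares in Q, the three subfields Q(sqrt(13)), Q(sqrt(218)), Q(sqrt(2834)) are distinct degree-2 extensions, so [K:Q] = 4 (Klein four Galois group).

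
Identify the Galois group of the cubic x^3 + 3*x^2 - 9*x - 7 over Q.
Gal(K/Q) = S_3 (symmetric group of order 6)

Compute the discriminant of x^3 + (3)*x^2 + (-9)*x + (-7): Δ = 6480. Since Δ is not a rational square, the Galois group is not contained in A_3; it must be the full S_3 (irreducibility of the cubic rules out anything smaller).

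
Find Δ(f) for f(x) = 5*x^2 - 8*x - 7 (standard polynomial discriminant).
Δ = 204

For a quadratic a x^2 + b x + c the discriminant is Δ = b^2 - 4ac = (-8)^2 - 4*(5)*(-7) = 64 - (-140) = 204.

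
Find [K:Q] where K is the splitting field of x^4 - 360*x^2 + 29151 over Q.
[K:Q] = 4

f factors as (x^2 - 237)(x^2 - 123); the splitting field is K = Q(sqrt(237), sqrt(123)). Since 237, 123, and 29151 are all non-squares in Q, the three subfields Q(sqrt(237)), Q(sqrt(123)), Q(sqrt(29151)) are distinct degree-2 extensions, so [K:Q] = 4 (Klein four Galois group).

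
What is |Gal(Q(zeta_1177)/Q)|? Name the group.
|Gal(Q(zeta_1177)/Q)| = phi(1177) = 1060; group ≅ (Z/1177Z)^* ≅ Z/10Z × Z/106Z

The n-th cyclotomic polynomial Φ_1177(x) is the minimal polynomial of zeta_1177 over Q and has degree phi(1177) = 1060. So Q(zeta_1177) is a degree-1060 Galois extension with Galois group (Z/1177Z)^*. By CRT, (Z/1177Z)^* ≅ (Z/11Z)^* × (Z/107Z)^*. Each prime-power unit group is (Z/11Z)^* ≅ Z/10Z; (Z/107Z)^* ≅ Z/106Z. Hence Gal(Q(zeta_1177)/Q) ≅ Z/10Z × Z/106Z.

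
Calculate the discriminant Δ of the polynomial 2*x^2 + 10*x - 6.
Δ = 148

For a quadratic a x^2 + b x + c the discriminant is Δ = b^2 - 4ac = (10)^2 - 4*(2)*(-6) = 100 - (-48) = 148.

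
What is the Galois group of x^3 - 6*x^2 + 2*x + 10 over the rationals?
Gal(K/Q) = S_3 (symmetric group of order 6)

Compute the discriminant of x^3 + (-6)*x^2 + (2)*x + (10): Δ = 3892. Since Δ is not a rational square, the Galois group is not contained in A_3; it must be the full S_3 (irreducibility of the cubic rules out anything smaller).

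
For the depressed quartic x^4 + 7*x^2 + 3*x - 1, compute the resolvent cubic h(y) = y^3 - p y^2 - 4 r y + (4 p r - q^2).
h(y) = y^3 - 7*y^2 + 4*y - 37

Identify coefficients: p = 7, q = 3, r = -1.
Plug into h(y) = y^3 - p y^2 - 4 r y + (4 p r - q^2):
  h(y) = y^3 - (7) y^2 - 4*(-1) y + (4*(7)*(-1) - (3)^2)
       = y^3 + (-7) y^2 + (4) y + (-37).
Simplifying: h(y) = y^3 - 7*y^2 + 4*y - 37.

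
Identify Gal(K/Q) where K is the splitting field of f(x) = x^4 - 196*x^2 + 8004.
Gal(K/Q) = V_4 (Klein four-group, Z/2Z × Z/2Z)

f factors as (x^2 - 138)(x^2 - 58), so the splitting field is K = Q(sqrt(138), sqrt(58)). The elements 138, 58, 8004 are all non-squares in Q, so sqrt(138) and sqrt(58) generate independent quadratic extensions. Thus [K:Q] = 4 and Gal(K/Q) is generated by the two order-2 automorphisms sqrt(138) ↦ -sqrt(138) and sqrt(58) ↦ -sqrt(58), giving V_4.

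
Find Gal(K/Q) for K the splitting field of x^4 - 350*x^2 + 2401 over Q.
Gal(K/Q) = Z/2Z (cyclic of order 2)

f factors as (x^2 - 343)(x^2 - 7), so the splitting field is K = Q(sqrt(343), sqrt(7)). The squarefree part of 343 is 7 and the squarefree part of 7 is also 7, so sqrt(343) and sqrt(7) are both rational multiples of sqrt(7). Hence Q(sqrt(343)) = Q(sqrt(7)) = Q(sqrt(7)), and the splitting field collapses to a single degree-2 extension with Galois group Z/2Z.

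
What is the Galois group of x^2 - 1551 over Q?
Gal(K/Q) = Z/2Z (cyclic of order 2)

x^2 - 1551 is irreducible over Q since 1551 is not a rational square. The splitting field Q(sqrt(1551)) has degree 2 over Q, and its unique nontrivial automorphism is sqrt(1551) ↦ -sqrt(1551). Hence Gal(Q(sqrt(1551))/Q) = Z/2Z.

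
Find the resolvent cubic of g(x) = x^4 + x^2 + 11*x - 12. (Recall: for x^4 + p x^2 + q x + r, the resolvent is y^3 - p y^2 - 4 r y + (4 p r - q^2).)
h(y) = y^3 - y^2 + 48*y - 169

Identify coefficients: p = 1, q = 11, r = -12.
Plug into h(y) = y^3 - p y^2 - 4 r y + (4 p r - q^2):
  h(y) = y^3 - (1) y^2 - 4*(-12) y + (4*(1)*(-12) - (11)^2)
       = y^3 + (-1) y^2 + (48) y + (-169).
Simplifying: h(y) = y^3 - y^2 + 48*y - 169.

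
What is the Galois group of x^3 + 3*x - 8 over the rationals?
Gal(K/Q) = S_3 (symmetric group of order 6)

Compute the discriminant of x^3 + (0)*x^2 + (3)*x + (-8): Δ = -1836. Since Δ is not a rational square, the Galois group is not contained in A_3; it must be the full S_3 (irreducibility of the cubic rules out anything smaller).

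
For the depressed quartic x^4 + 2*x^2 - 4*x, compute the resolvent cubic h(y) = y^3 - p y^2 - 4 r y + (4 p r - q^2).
h(y) = y^3 - 2*y^2 - 16

Identify coefficients: p = 2, q = -4, r = 0.
Plug into h(y) = y^3 - p y^2 - 4 r y + (4 p r - q^2):
  h(y) = y^3 - (2) y^2 - 4*(0) y + (4*(2)*(0) - (-4)^2)
       = y^3 + (-2) y^2 + (0) y + (-16).
Simplifying: h(y) = y^3 - 2*y^2 - 16.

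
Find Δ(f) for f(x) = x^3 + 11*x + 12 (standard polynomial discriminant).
Δ = -9212

For a depressed cubic x^3 + p x + q the discriminant is Δ = -4 p^3 - 27 q^2 = -4*(11)^3 - 27*(12)^2 = -5324 - 3888 = -9212.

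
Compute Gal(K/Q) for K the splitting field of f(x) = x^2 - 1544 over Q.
Gal(K/Q) = Z/2Z (cyclic of order 2)

x^2 - 1544 is irreducible over Q since 1544 is not a rational square. The splitting field Q(sqrt(1544)) has degree 2 over Q, and its unique nontrivial automorphism is sqrt(1544) ↦ -sqrt(1544). Hence Gal(Q(sqrt(1544))/Q) = Z/2Z.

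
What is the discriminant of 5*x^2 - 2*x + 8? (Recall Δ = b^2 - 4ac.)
Δ = -156

For a quadratic a x^2 + b x + c the discriminant is Δ = b^2 - 4ac = (-2)^2 - 4*(5)*(8) = 4 - (160) = -156.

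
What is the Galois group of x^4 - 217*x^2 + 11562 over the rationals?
Gal(K/Q) = V_4 (Klein four-group, Z/2Z × Z/2Z)

f factors as (x^2 - 94)(x^2 - 123), so the splitting field is K = Q(sqrt(94), sqrt(123)). The elements 94, 123, 11562 are all non-squares in Q, so sqrt(94) and sqrt(123) generate independent quadratic extensions. Thus [K:Q] = 4 and Gal(K/Q) is generated by the two order-2 automorphisms sqrt(94) ↦ -sqrt(94) and sqrt(123) ↦ -sqrt(123), giving V_4.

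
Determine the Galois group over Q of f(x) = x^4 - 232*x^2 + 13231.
Gal(K/Q) = V_4 (Klein four-group, Z/2Z × Z/2Z)

f factors as (x^2 - 131)(x^2 - 101), so the splitting field is K = Q(sqrt(131), sqrt(101)). The elements 131, 101, 13231 are all non-squares in Q, so sqrt(131) and sqrt(101) generate independent quadratic extensions. Thus [K:Q] = 4 and Gal(K/Q) is generated by the two order-2 automorphisms sqrt(131) ↦ -sqrt(131) and sqrt(101) ↦ -sqrt(101), giving V_4.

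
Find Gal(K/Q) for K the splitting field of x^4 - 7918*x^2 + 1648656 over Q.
Gal(K/Q) = Z/2Z (cyclic of order 2)

f factors as (x^2 - 214)(x^2 - 7704), so the splitting field is K = Q(sqrt(214), sqrt(7704)). The squarefree part of 214 is 214 and the squarefree part of 7704 is also 214, so sqrt(214) and sqrt(7704) are both rational multiples of sqrt(214). Hence Q(sqrt(214)) = Q(sqrt(7704)) = Q(sqrt(214)), and the splitting field collapses to a single degree-2 extension with Galois group Z/2Z.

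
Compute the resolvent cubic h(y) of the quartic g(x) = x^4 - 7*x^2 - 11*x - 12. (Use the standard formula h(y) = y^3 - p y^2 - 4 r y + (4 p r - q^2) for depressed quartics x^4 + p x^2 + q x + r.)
h(y) = y^3 + 7*y^2 + 48*y + 215

Identify coefficients: p = -7, q = -11, r = -12.
Plug into h(y) = y^3 - p y^2 - 4 r y + (4 p r - q^2):
  h(y) = y^3 - (-7) y^2 - 4*(-12) y + (4*(-7)*(-12) - (-11)^2)
       = y^3 + (7) y^2 + (48) y + (215).
Simplifying: h(y) = y^3 + 7*y^2 + 48*y + 215.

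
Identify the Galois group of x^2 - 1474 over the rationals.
Gal(K/Q) = Z/2Z (cyclic of order 2)

x^2 - 1474 is irreducible over Q since 1474 is not a rational square. The splitting field Q(sqrt(1474)) has degree 2 over Q, and its unique nontrivial automorphism is sqrt(1474) ↦ -sqrt(1474). Hence Gal(Q(sqrt(1474))/Q) = Z/2Z.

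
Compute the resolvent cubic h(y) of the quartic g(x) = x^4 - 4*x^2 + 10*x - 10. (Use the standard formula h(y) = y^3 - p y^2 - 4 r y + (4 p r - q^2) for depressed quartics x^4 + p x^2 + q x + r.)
h(y) = y^3 + 4*y^2 + 40*y + 60

Identify coefficients: p = -4, q = 10, r = -10.
Plug into h(y) = y^3 - p y^2 - 4 r y + (4 p r - q^2):
  h(y) = y^3 - (-4) y^2 - 4*(-10) y + (4*(-4)*(-10) - (10)^2)
       = y^3 + (4) y^2 + (40) y + (60).
Simplifying: h(y) = y^3 + 4*y^2 + 40*y + 60.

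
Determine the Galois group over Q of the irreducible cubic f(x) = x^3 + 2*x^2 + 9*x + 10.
Gal(K/Q) = S_3 (symmetric group of order 6)

Compute the discriminant of x^3 + (2)*x^2 + (9)*x + (10): Δ = -2372. Since Δ is not a rational square, the Galois group is not contained in A_3; it must be the full S_3 (irreducibility of the cubic rules out anything smaller).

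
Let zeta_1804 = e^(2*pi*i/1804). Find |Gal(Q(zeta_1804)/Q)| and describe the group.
|Gal(Q(zeta_1804)/Q)| = phi(1804) = 800; group ≅ (Z/1804Z)^* ≅ Z/2Z × Z/10Z × Z/40Z

The n-th cyclotomic polynomial Φ_1804(x) is the minimal polynomial of zeta_1804 over Q and has degree phi(1804) = 800. So Q(zeta_1804) is a degree-800 Galois extension with Galois group (Z/1804Z)^*. By CRT, (Z/1804Z)^* ≅ (Z/4Z)^* × (Z/11Z)^* × (Z/41Z)^*. Each prime-power unit group is (Z/4Z)^* ≅ Z/2Z; (Z/11Z)^* ≅ Z/10Z; (Z/41Z)^* ≅ Z/40Z. Hence Gal(Q(zeta_1804)/Q) ≅ Z/2Z × Z/10Z × Z/40Z.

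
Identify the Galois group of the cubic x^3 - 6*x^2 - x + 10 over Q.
Gal(K/Q) = S_3 (symmetric group of order 6)

Compute the discriminant of x^3 + (-6)*x^2 + (-1)*x + (10): Δ = 7060. Since Δ is not a rational square, the Galois group is not contained in A_3; it must be the full S_3 (irreducibility of the cubic rules out anything smaller).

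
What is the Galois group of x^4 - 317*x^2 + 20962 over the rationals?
Gal(K/Q) = V_4 (Klein four-group, Z/2Z × Z/2Z)

f factors as (x^2 - 94)(x^2 - 223), so the splitting field is K = Q(sqrt(94), sqrt(223)). The elements 94, 223, 20962 are all non-squares in Q, so sqrt(94) and sqrt(223) generate independent quadratic extensions. Thus [K:Q] = 4 and Gal(K/Q) is generated by the two order-2 automorphisms sqrt(94) ↦ -sqrt(94) and sqrt(223) ↦ -sqrt(223), giving V_4.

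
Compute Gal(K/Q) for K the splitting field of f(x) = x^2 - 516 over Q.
Gal(K/Q) = Z/2Z (cyclic of order 2)

x^2 - 516 is irreducible over Q since 516 is not a rational square. The splitting field Q(sqrt(516)) has degree 2 over Q, and its unique nontrivial automorphism is sqrt(516) ↦ -sqrt(516). Hence Gal(Q(sqrt(516))/Q) = Z/2Z.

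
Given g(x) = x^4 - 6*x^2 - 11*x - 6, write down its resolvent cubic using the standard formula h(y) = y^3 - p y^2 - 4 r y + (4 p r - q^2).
h(y) = y^3 + 6*y^2 + 24*y + 23

Identify coefficients: p = -6, q = -11, r = -6.
Plug into h(y) = y^3 - p y^2 - 4 r y + (4 p r - q^2):
  h(y) = y^3 - (-6) y^2 - 4*(-6) y + (4*(-6)*(-6) - (-11)^2)
       = y^3 + (6) y^2 + (24) y + (23).
Simplifying: h(y) = y^3 + 6*y^2 + 24*y + 23.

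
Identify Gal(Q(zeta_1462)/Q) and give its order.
|Gal(Q(zeta_1462)/Q)| = phi(1462) = 672; group ≅ (Z/1462Z)^* ≅ Z/16Z × Z/42Z

The n-th cyclotomic polynomial Φ_1462(x) is the minimal polynomial of zeta_1462 over Q and has degree phi(1462) = 672. So Q(zeta_1462) is a degree-672 Galois extension with Galois group (Z/1462Z)^*. By CRT, (Z/1462Z)^* ≅ (Z/2Z)^* × (Z/17Z)^* × (Z/43Z)^*. Each prime-power unit group is (Z/2Z)^* ≅ trivial group (order 1); (Z/17Z)^* ≅ Z/16Z; (Z/43Z)^* ≅ Z/42Z. Hence Gal(Q(zeta_1462)/Q) ≅ Z/16Z × Z/42Z.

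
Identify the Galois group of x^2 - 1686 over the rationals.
Gal(K/Q) = Z/2Z (cyclic of order 2)

x^2 - 1686 is irreducible over Q since 1686 is not a rational square. The splitting field Q(sqrt(1686)) has degree 2 over Q, and its unique nontrivial automorphism is sqrt(1686) ↦ -sqrt(1686). Hence Gal(Q(sqrt(1686))/Q) = Z/2Z.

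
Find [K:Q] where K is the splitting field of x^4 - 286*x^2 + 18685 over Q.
[K:Q] = 4

f factors as (x^2 - 185)(x^2 - 101); the splitting field is K = Q(sqrt(185), sqrt(101)). Since 185, 101, and 18685 are all non-squares in Q, the three subfields Q(sqrt(185)), Q(sqrt(101)), Q(sqrt(18685)) are distinct degree-2 extensions, so [K:Q] = 4 (Klein four Galois group).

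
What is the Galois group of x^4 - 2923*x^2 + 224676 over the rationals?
Gal(K/Q) = Z/2Z (cyclic of order 2)

f factors as (x^2 - 79)(x^2 - 2844), so the splitting field is K = Q(sqrt(79), sqrt(2844)). The squarefree part of 79 is 79 and the squarefree part of 2844 is also 79, so sqrt(79) and sqrt(2844) are both rational multiples of sqrt(79). Hence Q(sqrt(79)) = Q(sqrt(2844)) = Q(sqrt(79)), and the splitting field collapses to a single degree-2 extension with Galois group Z/2Z.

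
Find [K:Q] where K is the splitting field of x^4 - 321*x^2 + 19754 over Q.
[K:Q] = 4

f factors as (x^2 - 83)(x^2 - 238); the splitting field is K = Q(sqrt(83), sqrt(238)). Since 83, 238, and 19754 are all non-squares in Q, the three subfields Q(sqrt(83)), Q(sqrt(238)), Q(sqrt(19754)) are distinct degree-2 extensions, so [K:Q] = 4 (Klein four Galois group).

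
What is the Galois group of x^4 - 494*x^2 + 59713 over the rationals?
Gal(K/Q) = V_4 (Klein four-group, Z/2Z × Z/2Z)

f factors as (x^2 - 283)(x^2 - 211), so the splitting field is K = Q(sqrt(283), sqrt(211)). The elements 283, 211, 59713 are all non-squares in Q, so sqrt(283) and sqrt(211) generate independent quadratic extensions. Thus [K:Q] = 4 and Gal(K/Q) is generated by the two order-2 automorphisms sqrt(283) ↦ -sqrt(283) and sqrt(211) ↦ -sqrt(211), giving V_4.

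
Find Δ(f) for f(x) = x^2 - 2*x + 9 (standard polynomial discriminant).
Δ = -32

For a quadratic a x^2 + b x + c the discriminant is Δ = b^2 - 4ac = (-2)^2 - 4*(1)*(9) = 4 - (36) = -32.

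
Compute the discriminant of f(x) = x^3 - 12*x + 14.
Δ = 1620

For a depressed cubic x^3 + p x + q the discriminant is Δ = -4 p^3 - 27 q^2 = -4*(-12)^3 - 27*(14)^2 = 6912 - 5292 = 1620.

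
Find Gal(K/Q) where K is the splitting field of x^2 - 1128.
Gal(K/Q) = Z/2Z (cyclic of order 2)

x^2 - 1128 is irreducible over Q since 1128 is not a rational square. The splitting field Q(sqrt(1128)) has degree 2 over Q, and its unique nontrivial automorphism is sqrt(1128) ↦ -sqrt(1128). Hence Gal(Q(sqrt(1128))/Q) = Z/2Z.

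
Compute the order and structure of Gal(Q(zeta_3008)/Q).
|Gal(Q(zeta_3008)/Q)| = phi(3008) = 1472; group ≅ (Z/3008Z)^* ≅ Z/2Z × Z/16Z × Z/46Z

The n-th cyclotomic polynomial Φ_3008(x) is the minimal polynomial of zeta_3008 over Q and has degree phi(3008) = 1472. So Q(zeta_3008) is a degree-1472 Galois extension with Galois group (Z/3008Z)^*. By CRT, (Z/3008Z)^* ≅ (Z/64Z)^* × (Z/47Z)^*. Each prime-power unit group is (Z/64Z)^* ≅ Z/2Z × Z/16Z; (Z/47Z)^* ≅ Z/46Z. Hence Gal(Q(zeta_3008)/Q) ≅ Z/2Z × Z/16Z × Z/46Z.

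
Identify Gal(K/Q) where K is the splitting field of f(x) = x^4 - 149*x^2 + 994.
Gal(K/Q) = V_4 (Klein four-group, Z/2Z × Z/2Z)

f factors as (x^2 - 7)(x^2 - 142), so the splitting field is K = Q(sqrt(7), sqrt(142)). The elements 7, 142, 994 are all non-squares in Q, so sqrt(7) and sqrt(142) generate independent quadratic extensions. Thus [K:Q] = 4 and Gal(K/Q) is generated by the two order-2 automorphisms sqrt(7) ↦ -sqrt(7) and sqrt(142) ↦ -sqrt(142), giving V_4.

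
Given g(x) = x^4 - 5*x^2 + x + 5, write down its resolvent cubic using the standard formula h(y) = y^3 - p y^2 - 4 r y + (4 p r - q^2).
h(y) = y^3 + 5*y^2 - 20*y - 101

Identify coefficients: p = -5, q = 1, r = 5.
Plug into h(y) = y^3 - p y^2 - 4 r y + (4 p r - q^2):
  h(y) = y^3 - (-5) y^2 - 4*(5) y + (4*(-5)*(5) - (1)^2)
       = y^3 + (5) y^2 + (-20) y + (-101).
Simplifying: h(y) = y^3 + 5*y^2 - 20*y - 101.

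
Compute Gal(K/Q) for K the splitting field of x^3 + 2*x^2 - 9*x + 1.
Gal(K/Q) = S_3 (symmetric group of order 6)

Compute the discriminant of x^3 + (2)*x^2 + (-9)*x + (1): Δ = 2857. Since Δ is not a rational square, the Galois group is not contained in A_3; it must be the full S_3 (irreducibility of the cubic rules out anything smaller).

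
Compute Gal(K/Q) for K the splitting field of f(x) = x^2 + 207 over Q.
Gal(K/Q) = Z/2Z (cyclic of order 2)

x^2 + 207 is irreducible over Q since -207 is not a rational square. The splitting field Q(sqrt(-207)) has degree 2 over Q, and its unique nontrivial automorphism is sqrt(-207) ↦ -sqrt(-207). Hence Gal(Q(sqrt(-207))/Q) = Z/2Z.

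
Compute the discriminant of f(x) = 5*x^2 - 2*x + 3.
Δ = -56

For a quadratic a x^2 + b x + c the discriminant is Δ = b^2 - 4ac = (-2)^2 - 4*(5)*(3) = 4 - (60) = -56.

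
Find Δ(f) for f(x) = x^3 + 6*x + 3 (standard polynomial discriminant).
Δ = -1107

For a depressed cubic x^3 + p x + q the discriminant is Δ = -4 p^3 - 27 q^2 = -4*(6)^3 - 27*(3)^2 = -864 - 243 = -1107.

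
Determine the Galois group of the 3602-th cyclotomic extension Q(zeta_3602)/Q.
|Gal(Q(zeta_3602)/Q)| = phi(3602) = 1800; group ≅ (Z/3602Z)^* ≅ Z/1800Z

The n-th cyclotomic polynomial Φ_3602(x) is the minimal polynomial of zeta_3602 over Q and has degree phi(3602) = 1800. So Q(zeta_3602) is a degree-1800 Galois extension with Galois group (Z/3602Z)^*. By CRT, (Z/3602Z)^* ≅ (Z/2Z)^* × (Z/1801Z)^*. Each prime-power unit group is (Z/2Z)^* ≅ trivial group (order 1); (Z/1801Z)^* ≅ Z/1800Z. Hence Gal(Q(zeta_3602)/Q) ≅ Z/1800Z.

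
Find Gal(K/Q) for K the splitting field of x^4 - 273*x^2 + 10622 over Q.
Gal(K/Q) = V_4 (Klein four-group, Z/2Z × Z/2Z)

f factors as (x^2 - 47)(x^2 - 226), so the splitting field is K = Q(sqrt(47), sqrt(226)). The elements 47, 226, 10622 are all non-squares in Q, so sqrt(47) and sqrt(226) generate independent quadratic extensions. Thus [K:Q] = 4 and Gal(K/Q) is generated by the two order-2 automorphisms sqrt(47) ↦ -sqrt(47) and sqrt(226) ↦ -sqrt(226), giving V_4.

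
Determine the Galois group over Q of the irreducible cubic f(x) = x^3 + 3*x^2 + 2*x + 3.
Gal(K/Q) = S_3 (symmetric group of order 6)

Compute the discriminant of x^3 + (3)*x^2 + (2)*x + (3): Δ = -239. Since Δ is not a rational square, the Galois group is not contained in A_3; it must be the full S_3 (irreducibility of the cubic rules out anything smaller).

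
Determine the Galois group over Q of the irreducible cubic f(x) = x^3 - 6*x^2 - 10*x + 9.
Gal(K/Q) = S_3 (symmetric group of order 6)

Compute the discriminant of x^3 + (-6)*x^2 + (-10)*x + (9): Δ = 22909. Since Δ is not a rational square, the Galois group is not contained in A_3; it must be the full S_3 (irreducibility of the cubic rules out anything smaller).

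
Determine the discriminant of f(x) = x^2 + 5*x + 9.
Δ = -11

For a quadratic a x^2 + b x + c the discriminant is Δ = b^2 - 4ac = (5)^2 - 4*(1)*(9) = 25 - (36) = -11.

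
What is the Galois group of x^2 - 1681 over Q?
Gal(K/Q) = trivial group (order 1)

x^2 - 1681 factors as (x - 41)(x + 41) over Q, so its splitting field is Q itself and the Galois group is trivial.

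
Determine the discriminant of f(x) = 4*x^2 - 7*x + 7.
Δ = -63

For a quadratic a x^2 + b x + c the discriminant is Δ = b^2 - 4ac = (-7)^2 - 4*(4)*(7) = 49 - (112) = -63.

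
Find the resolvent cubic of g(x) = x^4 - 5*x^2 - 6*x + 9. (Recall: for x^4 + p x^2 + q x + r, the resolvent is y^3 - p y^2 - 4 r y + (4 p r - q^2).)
h(y) = y^3 + 5*y^2 - 36*y - 216

Identify coefficients: p = -5, q = -6, r = 9.
Plug into h(y) = y^3 - p y^2 - 4 r y + (4 p r - q^2):
  h(y) = y^3 - (-5) y^2 - 4*(9) y + (4*(-5)*(9) - (-6)^2)
       = y^3 + (5) y^2 + (-36) y + (-216).
Simplifying: h(y) = y^3 + 5*y^2 - 36*y - 216.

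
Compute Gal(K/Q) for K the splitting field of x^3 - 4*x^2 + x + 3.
Gal(K/Q) = S_3 (symmetric group of order 6)

Compute the discriminant of x^3 + (-4)*x^2 + (1)*x + (3): Δ = 321. Since Δ is not a rational square, the Galois group is not contained in A_3; it must be the full S_3 (irreducibility of the cubic rules out anything smaller).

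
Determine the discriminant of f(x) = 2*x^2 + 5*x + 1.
Δ = 17

For a quadratic a x^2 + b x + c the discriminant is Δ = b^2 - 4ac = (5)^2 - 4*(2)*(1) = 25 - (8) = 17.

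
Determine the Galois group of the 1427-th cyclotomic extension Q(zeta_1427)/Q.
|Gal(Q(zeta_1427)/Q)| = phi(1427) = 1426; group ≅ (Z/1427Z)^* ≅ Z/1426Z

The n-th cyclotomic polynomial Φ_1427(x) is the minimal polynomial of zeta_1427 over Q and has degree phi(1427) = 1426. So Q(zeta_1427) is a degree-1426 Galois extension with Galois group (Z/1427Z)^*. (Z/1427Z)^* is cyclic since 1427 is an odd prime power (or 4). Hence Gal(Q(zeta_1427)/Q) ≅ Z/1426Z.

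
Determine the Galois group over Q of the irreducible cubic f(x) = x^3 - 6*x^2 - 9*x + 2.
Gal(K/Q) = S_3 (symmetric group of order 6)

Compute the discriminant of x^3 + (-6)*x^2 + (-9)*x + (2): Δ = 9396. Since Δ is not a rational square, the Galois group is not contained in A_3; it must be the full S_3 (irreducibility of the cubic rules out anything smaller).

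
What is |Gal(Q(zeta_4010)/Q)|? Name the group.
|Gal(Q(zeta_4010)/Q)| = phi(4010) = 1600; group ≅ (Z/4010Z)^* ≅ Z/4Z × Z/400Z

The n-th cyclotomic polynomial Φ_4010(x) is the minimal polynomial of zeta_4010 over Q and has degree phi(4010) = 1600. So Q(zeta_4010) is a degree-1600 Galois extension with Galois group (Z/4010Z)^*. By CRT, (Z/4010Z)^* ≅ (Z/2Z)^* × (Z/5Z)^* × (Z/401Z)^*. Each prime-power unit group is (Z/2Z)^* ≅ trivial group (order 1); (Z/5Z)^* ≅ Z/4Z; (Z/401Z)^* ≅ Z/400Z. Hence Gal(Q(zeta_4010)/Q) ≅ Z/4Z × Z/400Z.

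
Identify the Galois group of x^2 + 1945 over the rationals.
Gal(K/Q) = Z/2Z (cyclic of order 2)

x^2 + 1945 is irreducible over Q since -1945 is not a rational square. The splitting field Q(sqrt(-1945)) has degree 2 over Q, and its unique nontrivial automorphism is sqrt(-1945) ↦ -sqrt(-1945). Hence Gal(Q(sqrt(-1945))/Q) = Z/2Z.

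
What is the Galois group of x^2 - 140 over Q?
Gal(K/Q) = Z/2Z (cyclic of order 2)

x^2 - 140 is irreducible over Q since 140 is not a rational square. The splitting field Q(sqrt(140)) has degree 2 over Q, and its unique nontrivial automorphism is sqrt(140) ↦ -sqrt(140). Hence Gal(Q(sqrt(140))/Q) = Z/2Z.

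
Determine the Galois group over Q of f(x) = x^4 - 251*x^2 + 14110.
Gal(K/Q) = V_4 (Klein four-group, Z/2Z × Z/2Z)

f factors as (x^2 - 166)(x^2 - 85), so the splitting field is K = Q(sqrt(166), sqrt(85)). The elements 166, 85, 14110 are all non-squares in Q, so sqrt(166) and sqrt(85) generate independent quadratic extensions. Thus [K:Q] = 4 and Gal(K/Q) is generated by the two order-2 automorphisms sqrt(166) ↦ -sqrt(166) and sqrt(85) ↦ -sqrt(85), giving V_4.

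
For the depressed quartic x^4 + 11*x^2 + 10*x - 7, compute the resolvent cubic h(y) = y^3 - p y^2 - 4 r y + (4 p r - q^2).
h(y) = y^3 - 11*y^2 + 28*y - 408

Identify coefficients: p = 11, q = 10, r = -7.
Plug into h(y) = y^3 - p y^2 - 4 r y + (4 p r - q^2):
  h(y) = y^3 - (11) y^2 - 4*(-7) y + (4*(11)*(-7) - (10)^2)
       = y^3 + (-11) y^2 + (28) y + (-408).
Simplifying: h(y) = y^3 - 11*y^2 + 28*y - 408.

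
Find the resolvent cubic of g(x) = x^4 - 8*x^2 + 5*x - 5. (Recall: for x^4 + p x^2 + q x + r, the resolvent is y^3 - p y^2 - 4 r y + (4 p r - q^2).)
h(y) = y^3 + 8*y^2 + 20*y + 135

Identify coefficients: p = -8, q = 5, r = -5.
Plug into h(y) = y^3 - p y^2 - 4 r y + (4 p r - q^2):
  h(y) = y^3 - (-8) y^2 - 4*(-5) y + (4*(-8)*(-5) - (5)^2)
       = y^3 + (8) y^2 + (20) y + (135).
Simplifying: h(y) = y^3 + 8*y^2 + 20*y + 135.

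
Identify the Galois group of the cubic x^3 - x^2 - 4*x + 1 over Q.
Gal(K/Q) = S_3 (symmetric group of order 6)

Compute the discriminant of x^3 + (-1)*x^2 + (-4)*x + (1): Δ = 321. Since Δ is not a rational square, the Galois group is not contained in A_3; it must be the full S_3 (irreducibility of the cubic rules out anything smaller).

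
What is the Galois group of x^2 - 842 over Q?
Gal(K/Q) = Z/2Z (cyclic of order 2)

x^2 - 842 is irreducible over Q since 842 is not a rational square. The splitting field Q(sqrt(842)) has degree 2 over Q, and its unique nontrivial automorphism is sqrt(842) ↦ -sqrt(842). Hence Gal(Q(sqrt(842))/Q) = Z/2Z.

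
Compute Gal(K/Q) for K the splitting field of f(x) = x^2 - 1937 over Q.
Gal(K/Q) = Z/2Z (cyclic of order 2)

x^2 - 1937 is irreducible over Q since 1937 is not a rational square. The splitting field Q(sqrt(1937)) has degree 2 over Q, and its unique nontrivial automorphism is sqrt(1937) ↦ -sqrt(1937). Hence Gal(Q(sqrt(1937))/Q) = Z/2Z.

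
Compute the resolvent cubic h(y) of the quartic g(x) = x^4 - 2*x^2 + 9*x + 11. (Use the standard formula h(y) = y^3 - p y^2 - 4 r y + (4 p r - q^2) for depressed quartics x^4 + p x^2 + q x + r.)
h(y) = y^3 + 2*y^2 - 44*y - 169

Identify coefficients: p = -2, q = 9, r = 11.
Plug into h(y) = y^3 - p y^2 - 4 r y + (4 p r - q^2):
  h(y) = y^3 - (-2) y^2 - 4*(11) y + (4*(-2)*(11) - (9)^2)
       = y^3 + (2) y^2 + (-44) y + (-169).
Simplifying: h(y) = y^3 + 2*y^2 - 44*y - 169.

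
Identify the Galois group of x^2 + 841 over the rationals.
Gal(K/Q) = Z/2Z (cyclic of order 2)

x^2 + 841 is irreducible over Q since -841 is not a rational square. The splitting field Q(sqrt(-841)) has degree 2 over Q, and its unique nontrivial automorphism is sqrt(-841) ↦ -sqrt(-841). Hence Gal(Q(sqrt(-841))/Q) = Z/2Z.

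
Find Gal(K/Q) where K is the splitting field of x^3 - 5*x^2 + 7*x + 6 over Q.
Gal(K/Q) = S_3 (symmetric group of order 6)

Compute the discriminant of x^3 + (-5)*x^2 + (7)*x + (6): Δ = -1899. Since Δ is not a rational square, the Galois group is not contained in A_3; it must be the full S_3 (irreducibility of the cubic rules out anything smaller).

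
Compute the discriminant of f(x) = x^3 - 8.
Δ = -1728

For a depressed cubic x^3 + p x + q the discriminant is Δ = -4 p^3 - 27 q^2 = -4*(0)^3 - 27*(-8)^2 = 0 - 1728 = -1728.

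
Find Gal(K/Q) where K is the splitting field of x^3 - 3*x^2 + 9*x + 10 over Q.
Gal(K/Q) = S_3 (symmetric group of order 6)

Compute the discriminant of x^3 + (-3)*x^2 + (9)*x + (10): Δ = -8667. Since Δ is not a rational square, the Galois group is not contained in A_3; it must be the full S_3 (irreducibility of the cubic rules out anything smaller).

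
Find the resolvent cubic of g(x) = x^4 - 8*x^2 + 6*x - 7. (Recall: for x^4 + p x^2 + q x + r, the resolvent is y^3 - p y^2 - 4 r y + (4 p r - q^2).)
h(y) = y^3 + 8*y^2 + 28*y + 188

Identify coefficients: p = -8, q = 6, r = -7.
Plug into h(y) = y^3 - p y^2 - 4 r y + (4 p r - q^2):
  h(y) = y^3 - (-8) y^2 - 4*(-7) y + (4*(-8)*(-7) - (6)^2)
       = y^3 + (8) y^2 + (28) y + (188).
Simplifying: h(y) = y^3 + 8*y^2 + 28*y + 188.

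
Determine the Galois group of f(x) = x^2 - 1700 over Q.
Gal(K/Q) = Z/2Z (cyclic of order 2)

x^2 - 1700 is irreducible over Q since 1700 is not a rational square. The splitting field Q(sqrt(1700)) has degree 2 over Q, and its unique nontrivial automorphism is sqrt(1700) ↦ -sqrt(1700). Hence Gal(Q(sqrt(1700))/Q) = Z/2Z.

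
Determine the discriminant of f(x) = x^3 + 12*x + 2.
Δ = -7020

For a depressed cubic x^3 + p x + q the discriminant is Δ = -4 p^3 - 27 q^2 = -4*(12)^3 - 27*(2)^2 = -6912 - 108 = -7020.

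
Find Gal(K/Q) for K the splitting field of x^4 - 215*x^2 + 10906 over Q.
Gal(K/Q) = V_4 (Klein four-group, Z/2Z × Z/2Z)

f factors as (x^2 - 82)(x^2 - 133), so the splitting field is K = Q(sqrt(82), sqrt(133)). The elements 82, 133, 10906 are all non-squares in Q, so sqrt(82) and sqrt(133) generate independent quadratic extensions. Thus [K:Q] = 4 and Gal(K/Q) is generated by the two order-2 automorphisms sqrt(82) ↦ -sqrt(82) and sqrt(133) ↦ -sqrt(133), giving V_4.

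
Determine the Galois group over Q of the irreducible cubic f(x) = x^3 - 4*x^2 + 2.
Gal(K/Q) = S_3 (symmetric group of order 6)

Compute the discriminant of x^3 + (-4)*x^2 + (0)*x + (2): Δ = 404. Since Δ is not a rational square, the Galois group is not contained in A_3; it must be the full S_3 (irreducibility of the cubic rules out anything smaller).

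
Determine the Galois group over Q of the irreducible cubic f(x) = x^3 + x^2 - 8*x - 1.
Gal(K/Q) = S_3 (symmetric group of order 6)

Compute the discriminant of x^3 + (1)*x^2 + (-8)*x + (-1): Δ = 2233. Since Δ is not a rational square, the Galois group is not contained in A_3; it must be the full S_3 (irreducibility of the cubic rules out anything smaller).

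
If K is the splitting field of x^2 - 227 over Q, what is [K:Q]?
[K:Q] = 2

The polynomial x^2 - 227 is irreducible over Q since 227 is not a perfect square. Its splitting field is Q(sqrt(227)), which has degree 2 over Q.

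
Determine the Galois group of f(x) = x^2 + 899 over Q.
Gal(K/Q) = Z/2Z (cyclic of order 2)

x^2 + 899 is irreducible over Q since -899 is not a rational square. The splitting field Q(sqrt(-899)) has degree 2 over Q, and its unique nontrivial automorphism is sqrt(-899) ↦ -sqrt(-899). Hence Gal(Q(sqrt(-899))/Q) = Z/2Z.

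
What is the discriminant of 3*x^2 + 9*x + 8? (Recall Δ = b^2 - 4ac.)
Δ = -15

For a quadratic a x^2 + b x + c the discriminant is Δ = b^2 - 4ac = (9)^2 - 4*(3)*(8) = 81 - (96) = -15.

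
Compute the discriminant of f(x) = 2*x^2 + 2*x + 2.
Δ = -12

For a quadratic a x^2 + b x + c the discriminant is Δ = b^2 - 4ac = (2)^2 - 4*(2)*(2) = 4 - (16) = -12.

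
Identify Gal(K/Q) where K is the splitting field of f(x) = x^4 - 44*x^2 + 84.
Gal(K/Q) = V_4 (Klein four-group, Z/2Z × Z/2Z)

f factors as (x^2 - 2)(x^2 - 42), so the splitting field is K = Q(sqrt(2), sqrt(42)). The elements 2, 42, 84 are all non-squares in Q, so sqrt(2) and sqrt(42) generate independent quadratic extensions. Thus [K:Q] = 4 and Gal(K/Q) is generated by the two order-2 automorphisms sqrt(2) ↦ -sqrt(2) and sqrt(42) ↦ -sqrt(42), giving V_4.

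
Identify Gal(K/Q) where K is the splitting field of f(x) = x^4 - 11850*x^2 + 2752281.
Gal(K/Q) = Z/2Z (cyclic of order 2)

f factors as (x^2 - 11613)(x^2 - 237), so the splitting field is K = Q(sqrt(11613), sqrt(237)). The squarefree part of 11613 is 237 and the squarefree part of 237 is also 237, so sqrt(11613) and sqrt(237) are both rational multiples of sqrt(237). Hence Q(sqrt(11613)) = Q(sqrt(237)) = Q(sqrt(237)), and the splitting field collapses to a single degree-2 extension with Galois group Z/2Z.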